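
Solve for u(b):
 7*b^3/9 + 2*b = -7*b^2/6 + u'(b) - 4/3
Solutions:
 u(b) = C1 + 7*b^4/36 + 7*b^3/18 + b^2 + 4*b/3


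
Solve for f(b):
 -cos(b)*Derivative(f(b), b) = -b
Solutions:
 f(b) = C1 + Integral(b/cos(b), b)


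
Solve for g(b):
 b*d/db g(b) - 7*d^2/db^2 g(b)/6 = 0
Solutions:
 g(b) = C1 + C2*erfi(sqrt(21)*b/7)


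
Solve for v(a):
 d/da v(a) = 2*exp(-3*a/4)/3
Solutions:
 v(a) = C1 - 8*exp(-3*a/4)/9


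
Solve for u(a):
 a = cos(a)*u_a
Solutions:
 u(a) = C1 + Integral(a/cos(a), a)


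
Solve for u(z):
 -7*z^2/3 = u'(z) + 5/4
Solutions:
 u(z) = C1 - 7*z^3/9 - 5*z/4


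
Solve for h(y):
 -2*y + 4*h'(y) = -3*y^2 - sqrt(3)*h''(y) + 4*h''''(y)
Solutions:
 h(y) = C1 + C2*exp(-y*(3^(5/6)/(sqrt(144 - sqrt(3)) + 12)^(1/3) + 3^(2/3)*(sqrt(144 - sqrt(3)) + 12)^(1/3))/12)*sin(y*(-3^(1/6)*(sqrt(144 - sqrt(3)) + 12)^(1/3) + 3^(1/3)/(sqrt(144 - sqrt(3)) + 12)^(1/3))/4) + C3*exp(-y*(3^(5/6)/(sqrt(144 - sqrt(3)) + 12)^(1/3) + 3^(2/3)*(sqrt(144 - sqrt(3)) + 12)^(1/3))/12)*cos(y*(-3^(1/6)*(sqrt(144 - sqrt(3)) + 12)^(1/3) + 3^(1/3)/(sqrt(144 - sqrt(3)) + 12)^(1/3))/4) + C4*exp(y*(3^(5/6)/(sqrt(144 - sqrt(3)) + 12)^(1/3) + 3^(2/3)*(sqrt(144 - sqrt(3)) + 12)^(1/3))/6) - y^3/4 + y^2/4 + 3*sqrt(3)*y^2/16 - 9*y/32 - sqrt(3)*y/8


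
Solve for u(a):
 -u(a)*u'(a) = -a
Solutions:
 u(a) = -sqrt(C1 + a^2)
 u(a) = sqrt(C1 + a^2)


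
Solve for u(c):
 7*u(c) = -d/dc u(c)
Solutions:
 u(c) = C1*exp(-7*c)


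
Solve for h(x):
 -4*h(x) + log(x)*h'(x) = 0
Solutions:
 h(x) = C1*exp(4*li(x))


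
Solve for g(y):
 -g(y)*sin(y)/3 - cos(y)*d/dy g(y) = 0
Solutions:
 g(y) = C1*cos(y)^(1/3)


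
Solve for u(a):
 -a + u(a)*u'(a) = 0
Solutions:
 u(a) = -sqrt(C1 + a^2)
 u(a) = sqrt(C1 + a^2)


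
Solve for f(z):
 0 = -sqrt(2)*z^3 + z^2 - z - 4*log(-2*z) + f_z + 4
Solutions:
 f(z) = C1 + sqrt(2)*z^4/4 - z^3/3 + z^2/2 + 4*z*log(-z) + 4*z*(-2 + log(2))


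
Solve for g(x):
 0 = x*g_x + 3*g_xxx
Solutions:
 g(x) = C1 + Integral(C2*airyai(-3^(2/3)*x/3) + C3*airybi(-3^(2/3)*x/3), x)


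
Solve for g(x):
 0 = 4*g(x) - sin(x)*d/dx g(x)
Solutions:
 g(x) = C1*(cos(x)^2 - 2*cos(x) + 1)/(cos(x)^2 + 2*cos(x) + 1)


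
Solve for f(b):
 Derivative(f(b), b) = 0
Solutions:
 f(b) = C1


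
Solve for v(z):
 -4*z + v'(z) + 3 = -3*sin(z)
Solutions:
 v(z) = C1 + 2*z^2 - 3*z + 3*cos(z)


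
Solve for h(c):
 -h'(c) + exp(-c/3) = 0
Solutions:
 h(c) = C1 - 3*exp(-c/3)


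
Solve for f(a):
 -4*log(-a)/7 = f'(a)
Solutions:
 f(a) = C1 - 4*a*log(-a)/7 + 4*a/7


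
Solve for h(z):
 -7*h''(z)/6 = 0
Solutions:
 h(z) = C1 + C2*z


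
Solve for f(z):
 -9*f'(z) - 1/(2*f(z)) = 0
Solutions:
 f(z) = -sqrt(C1 - z)/3
 f(z) = sqrt(C1 - z)/3


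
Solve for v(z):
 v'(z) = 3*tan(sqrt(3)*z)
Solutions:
 v(z) = C1 - sqrt(3)*log(cos(sqrt(3)*z))


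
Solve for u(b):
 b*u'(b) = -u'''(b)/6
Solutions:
 u(b) = C1 + Integral(C2*airyai(-6^(1/3)*b) + C3*airybi(-6^(1/3)*b), b)


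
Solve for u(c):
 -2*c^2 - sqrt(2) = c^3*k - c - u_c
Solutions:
 u(c) = C1 + c^4*k/4 + 2*c^3/3 - c^2/2 + sqrt(2)*c


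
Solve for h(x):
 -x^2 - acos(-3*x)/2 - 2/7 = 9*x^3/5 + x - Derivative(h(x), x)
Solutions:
 h(x) = C1 + 9*x^4/20 + x^3/3 + x^2/2 + x*acos(-3*x)/2 + 2*x/7 + sqrt(1 - 9*x^2)/6


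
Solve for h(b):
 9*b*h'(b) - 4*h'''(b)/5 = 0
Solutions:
 h(b) = C1 + Integral(C2*airyai(90^(1/3)*b/2) + C3*airybi(90^(1/3)*b/2), b)


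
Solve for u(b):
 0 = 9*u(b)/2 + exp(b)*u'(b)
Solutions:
 u(b) = C1*exp(9*exp(-b)/2)


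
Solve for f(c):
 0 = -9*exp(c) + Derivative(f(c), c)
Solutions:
 f(c) = C1 + 9*exp(c)


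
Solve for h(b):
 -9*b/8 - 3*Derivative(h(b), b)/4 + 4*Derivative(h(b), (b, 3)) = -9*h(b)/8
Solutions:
 h(b) = C3*exp(-3*b/4) + b + (C1*sin(sqrt(15)*b/8) + C2*cos(sqrt(15)*b/8))*exp(3*b/8) + 2/3


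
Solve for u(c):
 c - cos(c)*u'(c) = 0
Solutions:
 u(c) = C1 + Integral(c/cos(c), c)


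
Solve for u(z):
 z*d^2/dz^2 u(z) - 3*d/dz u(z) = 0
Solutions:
 u(z) = C1 + C2*z^4


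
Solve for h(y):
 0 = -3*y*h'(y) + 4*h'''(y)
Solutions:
 h(y) = C1 + Integral(C2*airyai(6^(1/3)*y/2) + C3*airybi(6^(1/3)*y/2), y)


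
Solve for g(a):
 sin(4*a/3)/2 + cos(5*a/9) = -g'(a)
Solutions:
 g(a) = C1 - 9*sin(5*a/9)/5 + 3*cos(4*a/3)/8


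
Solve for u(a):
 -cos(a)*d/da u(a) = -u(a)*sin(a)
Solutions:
 u(a) = C1/cos(a)


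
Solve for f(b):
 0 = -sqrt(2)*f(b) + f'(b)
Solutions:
 f(b) = C1*exp(sqrt(2)*b)


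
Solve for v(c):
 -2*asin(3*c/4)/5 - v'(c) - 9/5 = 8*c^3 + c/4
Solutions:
 v(c) = C1 - 2*c^4 - c^2/8 - 2*c*asin(3*c/4)/5 - 9*c/5 - 2*sqrt(16 - 9*c^2)/15


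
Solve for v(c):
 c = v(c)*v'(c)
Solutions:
 v(c) = -sqrt(C1 + c^2)
 v(c) = sqrt(C1 + c^2)


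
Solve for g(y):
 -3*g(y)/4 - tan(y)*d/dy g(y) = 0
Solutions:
 g(y) = C1/sin(y)^(3/4)


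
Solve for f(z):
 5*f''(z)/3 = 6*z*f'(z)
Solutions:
 f(z) = C1 + C2*erfi(3*sqrt(5)*z/5)


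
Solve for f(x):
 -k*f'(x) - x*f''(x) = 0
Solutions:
 f(x) = C1 + x^(1 - re(k))*(C2*sin(log(x)*Abs(im(k))) + C3*cos(log(x)*im(k)))


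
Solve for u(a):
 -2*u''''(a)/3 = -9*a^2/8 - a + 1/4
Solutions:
 u(a) = C1 + C2*a + C3*a^2 + C4*a^3 + 3*a^6/640 + a^5/80 - a^4/64


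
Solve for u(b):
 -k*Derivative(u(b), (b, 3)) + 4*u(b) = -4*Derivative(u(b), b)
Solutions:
 u(b) = C1*exp(b*(6^(1/3)*(sqrt(3)*sqrt((27 - 16/k)/k^2) - 9/k)^(1/3)/6 - 2^(1/3)*3^(5/6)*I*(sqrt(3)*sqrt((27 - 16/k)/k^2) - 9/k)^(1/3)/6 - 8/(k*(-6^(1/3) + 2^(1/3)*3^(5/6)*I)*(sqrt(3)*sqrt((27 - 16/k)/k^2) - 9/k)^(1/3)))) + C2*exp(b*(6^(1/3)*(sqrt(3)*sqrt((27 - 16/k)/k^2) - 9/k)^(1/3)/6 + 2^(1/3)*3^(5/6)*I*(sqrt(3)*sqrt((27 - 16/k)/k^2) - 9/k)^(1/3)/6 + 8/(k*(6^(1/3) + 2^(1/3)*3^(5/6)*I)*(sqrt(3)*sqrt((27 - 16/k)/k^2) - 9/k)^(1/3)))) + C3*exp(-6^(1/3)*b*((sqrt(3)*sqrt((27 - 16/k)/k^2) - 9/k)^(1/3) + 2*6^(1/3)/(k*(sqrt(3)*sqrt((27 - 16/k)/k^2) - 9/k)^(1/3)))/3)


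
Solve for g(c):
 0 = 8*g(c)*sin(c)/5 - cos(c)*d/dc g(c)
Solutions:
 g(c) = C1/cos(c)^(8/5)


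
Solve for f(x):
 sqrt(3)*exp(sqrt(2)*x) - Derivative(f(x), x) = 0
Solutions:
 f(x) = C1 + sqrt(6)*exp(sqrt(2)*x)/2


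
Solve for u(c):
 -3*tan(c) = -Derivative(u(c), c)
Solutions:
 u(c) = C1 - 3*log(cos(c))


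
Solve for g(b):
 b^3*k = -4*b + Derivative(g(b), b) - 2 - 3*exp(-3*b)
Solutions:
 g(b) = C1 + b^4*k/4 + 2*b^2 + 2*b - exp(-3*b)


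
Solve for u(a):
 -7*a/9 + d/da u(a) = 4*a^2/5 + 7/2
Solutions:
 u(a) = C1 + 4*a^3/15 + 7*a^2/18 + 7*a/2


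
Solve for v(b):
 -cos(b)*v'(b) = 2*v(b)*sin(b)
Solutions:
 v(b) = C1*cos(b)^2


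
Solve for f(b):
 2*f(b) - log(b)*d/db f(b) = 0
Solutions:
 f(b) = C1*exp(2*li(b))


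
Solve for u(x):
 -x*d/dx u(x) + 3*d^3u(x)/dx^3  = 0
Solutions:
 u(x) = C1 + Integral(C2*airyai(3^(2/3)*x/3) + C3*airybi(3^(2/3)*x/3), x)


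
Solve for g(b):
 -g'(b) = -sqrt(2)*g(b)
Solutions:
 g(b) = C1*exp(sqrt(2)*b)


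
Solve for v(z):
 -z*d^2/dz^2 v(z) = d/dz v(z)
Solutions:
 v(z) = C1 + C2*log(z)


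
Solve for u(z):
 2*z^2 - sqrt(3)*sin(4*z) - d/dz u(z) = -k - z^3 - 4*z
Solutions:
 u(z) = C1 + k*z + z^4/4 + 2*z^3/3 + 2*z^2 + sqrt(3)*cos(4*z)/4


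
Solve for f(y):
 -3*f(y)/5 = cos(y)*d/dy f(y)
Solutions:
 f(y) = C1*(sin(y) - 1)^(3/10)/(sin(y) + 1)^(3/10)


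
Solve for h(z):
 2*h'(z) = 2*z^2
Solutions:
 h(z) = C1 + z^3/3


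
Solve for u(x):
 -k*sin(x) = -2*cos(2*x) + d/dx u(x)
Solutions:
 u(x) = C1 + k*cos(x) + sin(2*x)


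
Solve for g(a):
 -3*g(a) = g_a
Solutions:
 g(a) = C1*exp(-3*a)


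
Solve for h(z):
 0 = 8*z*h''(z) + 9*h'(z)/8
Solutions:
 h(z) = C1 + C2*z^(55/64)


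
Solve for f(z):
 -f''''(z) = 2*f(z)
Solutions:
 f(z) = (C1*sin(2^(3/4)*z/2) + C2*cos(2^(3/4)*z/2))*exp(-2^(3/4)*z/2) + (C3*sin(2^(3/4)*z/2) + C4*cos(2^(3/4)*z/2))*exp(2^(3/4)*z/2)


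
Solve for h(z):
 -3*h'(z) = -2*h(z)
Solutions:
 h(z) = C1*exp(2*z/3)


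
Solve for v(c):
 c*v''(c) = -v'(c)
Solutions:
 v(c) = C1 + C2*log(c)


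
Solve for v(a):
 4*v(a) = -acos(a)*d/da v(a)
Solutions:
 v(a) = C1*exp(-4*Integral(1/acos(a), a))


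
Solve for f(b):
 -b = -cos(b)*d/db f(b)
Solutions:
 f(b) = C1 + Integral(b/cos(b), b)


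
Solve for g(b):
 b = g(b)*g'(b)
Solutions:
 g(b) = -sqrt(C1 + b^2)
 g(b) = sqrt(C1 + b^2)


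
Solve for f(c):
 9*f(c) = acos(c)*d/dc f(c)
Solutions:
 f(c) = C1*exp(9*Integral(1/acos(c), c))


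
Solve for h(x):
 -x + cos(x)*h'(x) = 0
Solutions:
 h(x) = C1 + Integral(x/cos(x), x)


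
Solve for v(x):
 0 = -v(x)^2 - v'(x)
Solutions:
 v(x) = 1/(C1 + x)


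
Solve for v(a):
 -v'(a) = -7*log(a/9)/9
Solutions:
 v(a) = C1 + 7*a*log(a)/9 - 14*a*log(3)/9 - 7*a/9


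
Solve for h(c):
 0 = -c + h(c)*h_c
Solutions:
 h(c) = -sqrt(C1 + c^2)
 h(c) = sqrt(C1 + c^2)


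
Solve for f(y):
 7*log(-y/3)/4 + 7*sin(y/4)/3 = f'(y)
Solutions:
 f(y) = C1 + 7*y*log(-y)/4 - 7*y*log(3)/4 - 7*y/4 - 28*cos(y/4)/3


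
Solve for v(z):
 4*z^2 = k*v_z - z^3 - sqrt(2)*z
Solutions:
 v(z) = C1 + z^4/(4*k) + 4*z^3/(3*k) + sqrt(2)*z^2/(2*k)


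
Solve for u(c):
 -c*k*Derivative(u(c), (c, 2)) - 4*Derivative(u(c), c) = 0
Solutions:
 u(c) = C1 + c^(((re(k) - 4)*re(k) + im(k)^2)/(re(k)^2 + im(k)^2))*(C2*sin(4*log(c)*Abs(im(k))/(re(k)^2 + im(k)^2)) + C3*cos(4*log(c)*im(k)/(re(k)^2 + im(k)^2)))


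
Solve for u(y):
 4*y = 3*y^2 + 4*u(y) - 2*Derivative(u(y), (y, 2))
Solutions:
 u(y) = C1*exp(-sqrt(2)*y) + C2*exp(sqrt(2)*y) - 3*y^2/4 + y - 3/4


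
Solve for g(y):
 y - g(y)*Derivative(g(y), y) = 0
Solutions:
 g(y) = -sqrt(C1 + y^2)
 g(y) = sqrt(C1 + y^2)


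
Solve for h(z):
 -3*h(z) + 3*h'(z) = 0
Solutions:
 h(z) = C1*exp(z)


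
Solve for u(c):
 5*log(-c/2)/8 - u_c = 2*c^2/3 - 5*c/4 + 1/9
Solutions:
 u(c) = C1 - 2*c^3/9 + 5*c^2/8 + 5*c*log(-c)/8 + c*(-53 - 45*log(2))/72


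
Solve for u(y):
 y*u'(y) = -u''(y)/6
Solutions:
 u(y) = C1 + C2*erf(sqrt(3)*y)


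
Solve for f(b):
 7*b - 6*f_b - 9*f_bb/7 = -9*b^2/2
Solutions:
 f(b) = C1 + C2*exp(-14*b/3) + b^3/4 + 71*b^2/168 - 71*b/392


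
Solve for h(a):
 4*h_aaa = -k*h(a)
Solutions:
 h(a) = C1*exp(2^(1/3)*a*(-k)^(1/3)/2) + C2*exp(2^(1/3)*a*(-k)^(1/3)*(-1 + sqrt(3)*I)/4) + C3*exp(-2^(1/3)*a*(-k)^(1/3)*(1 + sqrt(3)*I)/4)


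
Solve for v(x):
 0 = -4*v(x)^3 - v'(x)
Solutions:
 v(x) = -sqrt(2)*sqrt(-1/(C1 - 4*x))/2
 v(x) = sqrt(2)*sqrt(-1/(C1 - 4*x))/2


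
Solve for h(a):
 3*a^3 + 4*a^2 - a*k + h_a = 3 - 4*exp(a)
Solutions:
 h(a) = C1 - 3*a^4/4 - 4*a^3/3 + a^2*k/2 + 3*a - 4*exp(a)


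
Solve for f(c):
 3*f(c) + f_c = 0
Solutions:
 f(c) = C1*exp(-3*c)


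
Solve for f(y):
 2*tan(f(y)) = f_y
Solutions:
 f(y) = pi - asin(C1*exp(2*y))
 f(y) = asin(C1*exp(2*y))


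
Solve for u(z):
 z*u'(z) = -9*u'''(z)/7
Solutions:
 u(z) = C1 + Integral(C2*airyai(-21^(1/3)*z/3) + C3*airybi(-21^(1/3)*z/3), z)


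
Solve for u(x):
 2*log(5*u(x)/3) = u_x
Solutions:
 Integral(1/(-log(_y) - log(5) + log(3)), (_y, u(x)))/2 = C1 - x


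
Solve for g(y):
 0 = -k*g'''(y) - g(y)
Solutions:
 g(y) = C1*exp(y*(-1/k)^(1/3)) + C2*exp(y*(-1/k)^(1/3)*(-1 + sqrt(3)*I)/2) + C3*exp(-y*(-1/k)^(1/3)*(1 + sqrt(3)*I)/2)


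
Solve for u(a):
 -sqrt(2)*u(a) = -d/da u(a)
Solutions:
 u(a) = C1*exp(sqrt(2)*a)


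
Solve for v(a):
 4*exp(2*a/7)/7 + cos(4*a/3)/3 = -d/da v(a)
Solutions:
 v(a) = C1 - 2*exp(2*a/7) - sin(4*a/3)/4


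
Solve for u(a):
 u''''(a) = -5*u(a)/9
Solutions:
 u(a) = (C1*sin(5^(1/4)*sqrt(6)*a/6) + C2*cos(5^(1/4)*sqrt(6)*a/6))*exp(-5^(1/4)*sqrt(6)*a/6) + (C3*sin(5^(1/4)*sqrt(6)*a/6) + C4*cos(5^(1/4)*sqrt(6)*a/6))*exp(5^(1/4)*sqrt(6)*a/6)


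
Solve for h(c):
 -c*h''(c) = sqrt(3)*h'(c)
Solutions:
 h(c) = C1 + C2*c^(1 - sqrt(3))


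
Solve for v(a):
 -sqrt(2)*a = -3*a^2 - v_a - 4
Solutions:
 v(a) = C1 - a^3 + sqrt(2)*a^2/2 - 4*a


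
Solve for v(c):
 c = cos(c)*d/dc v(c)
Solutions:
 v(c) = C1 + Integral(c/cos(c), c)


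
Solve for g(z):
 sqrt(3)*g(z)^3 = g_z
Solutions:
 g(z) = -sqrt(2)*sqrt(-1/(C1 + sqrt(3)*z))/2
 g(z) = sqrt(2)*sqrt(-1/(C1 + sqrt(3)*z))/2


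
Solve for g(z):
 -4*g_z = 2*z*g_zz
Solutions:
 g(z) = C1 + C2/z


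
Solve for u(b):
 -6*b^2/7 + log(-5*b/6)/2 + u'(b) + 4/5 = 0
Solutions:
 u(b) = C1 + 2*b^3/7 - b*log(-b)/2 + b*(-5*log(5) - 3 + 5*log(6))/10


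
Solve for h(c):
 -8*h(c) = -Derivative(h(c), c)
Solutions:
 h(c) = C1*exp(8*c)


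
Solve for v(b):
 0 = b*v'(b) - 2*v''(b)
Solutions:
 v(b) = C1 + C2*erfi(b/2)


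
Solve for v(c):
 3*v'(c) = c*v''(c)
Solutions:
 v(c) = C1 + C2*c^4


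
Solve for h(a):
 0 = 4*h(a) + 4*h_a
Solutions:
 h(a) = C1*exp(-a)


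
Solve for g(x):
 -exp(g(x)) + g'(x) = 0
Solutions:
 g(x) = log(-1/(C1 + x))


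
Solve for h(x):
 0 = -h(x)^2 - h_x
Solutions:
 h(x) = 1/(C1 + x)


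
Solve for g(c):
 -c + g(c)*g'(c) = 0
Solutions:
 g(c) = -sqrt(C1 + c^2)
 g(c) = sqrt(C1 + c^2)


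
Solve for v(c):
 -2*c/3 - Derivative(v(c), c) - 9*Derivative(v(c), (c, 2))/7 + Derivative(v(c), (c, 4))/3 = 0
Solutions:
 v(c) = C1 + C2*exp(-c*(6*3^(2/3)*98^(1/3)/(sqrt(133) + 49)^(1/3) + 84^(1/3)*(sqrt(133) + 49)^(1/3))/28)*sin(3^(1/6)*c*(-28^(1/3)*3^(2/3)*(sqrt(133) + 49)^(1/3) + 18*98^(1/3)/(sqrt(133) + 49)^(1/3))/28) + C3*exp(-c*(6*3^(2/3)*98^(1/3)/(sqrt(133) + 49)^(1/3) + 84^(1/3)*(sqrt(133) + 49)^(1/3))/28)*cos(3^(1/6)*c*(-28^(1/3)*3^(2/3)*(sqrt(133) + 49)^(1/3) + 18*98^(1/3)/(sqrt(133) + 49)^(1/3))/28) + C4*exp(c*(6*3^(2/3)*98^(1/3)/(sqrt(133) + 49)^(1/3) + 84^(1/3)*(sqrt(133) + 49)^(1/3))/14) - c^2/3 + 6*c/7


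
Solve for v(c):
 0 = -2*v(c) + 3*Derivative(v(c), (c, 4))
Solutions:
 v(c) = C1*exp(-2^(1/4)*3^(3/4)*c/3) + C2*exp(2^(1/4)*3^(3/4)*c/3) + C3*sin(2^(1/4)*3^(3/4)*c/3) + C4*cos(2^(1/4)*3^(3/4)*c/3)


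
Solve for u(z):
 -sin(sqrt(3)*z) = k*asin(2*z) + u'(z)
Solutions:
 u(z) = C1 - k*(z*asin(2*z) + sqrt(1 - 4*z^2)/2) + sqrt(3)*cos(sqrt(3)*z)/3


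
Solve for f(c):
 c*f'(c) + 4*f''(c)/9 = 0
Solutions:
 f(c) = C1 + C2*erf(3*sqrt(2)*c/4)


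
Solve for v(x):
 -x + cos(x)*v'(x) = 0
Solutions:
 v(x) = C1 + Integral(x/cos(x), x)


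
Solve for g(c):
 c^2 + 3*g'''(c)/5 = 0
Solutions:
 g(c) = C1 + C2*c + C3*c^2 - c^5/36


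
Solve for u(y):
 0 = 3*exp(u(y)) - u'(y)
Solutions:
 u(y) = log(-1/(C1 + 3*y))


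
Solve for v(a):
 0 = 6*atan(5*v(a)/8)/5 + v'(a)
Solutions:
 Integral(1/atan(5*_y/8), (_y, v(a))) = C1 - 6*a/5


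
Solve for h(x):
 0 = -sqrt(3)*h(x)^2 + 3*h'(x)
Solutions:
 h(x) = -3/(C1 + sqrt(3)*x)


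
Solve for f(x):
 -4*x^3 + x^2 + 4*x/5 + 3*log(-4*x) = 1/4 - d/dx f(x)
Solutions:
 f(x) = C1 + x^4 - x^3/3 - 2*x^2/5 - 3*x*log(-x) + x*(13/4 - 6*log(2))


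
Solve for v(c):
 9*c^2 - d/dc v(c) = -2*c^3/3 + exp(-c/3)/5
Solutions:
 v(c) = C1 + c^4/6 + 3*c^3 + 3*exp(-c/3)/5


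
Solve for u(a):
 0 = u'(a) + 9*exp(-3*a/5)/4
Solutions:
 u(a) = C1 + 15*exp(-3*a/5)/4


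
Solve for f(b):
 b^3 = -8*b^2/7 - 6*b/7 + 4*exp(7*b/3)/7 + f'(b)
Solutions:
 f(b) = C1 + b^4/4 + 8*b^3/21 + 3*b^2/7 - 12*exp(7*b/3)/49


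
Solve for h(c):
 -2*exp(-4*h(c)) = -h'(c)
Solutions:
 h(c) = log(-I*(C1 + 8*c)^(1/4))
 h(c) = log(I*(C1 + 8*c)^(1/4))
 h(c) = log(-(C1 + 8*c)^(1/4))
 h(c) = log(C1 + 8*c)/4


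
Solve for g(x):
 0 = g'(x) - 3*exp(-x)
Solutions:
 g(x) = C1 - 3*exp(-x)


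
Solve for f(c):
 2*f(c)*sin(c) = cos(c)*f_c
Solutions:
 f(c) = C1/cos(c)^2


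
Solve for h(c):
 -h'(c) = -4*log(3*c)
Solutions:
 h(c) = C1 + 4*c*log(c) - 4*c + c*log(81)


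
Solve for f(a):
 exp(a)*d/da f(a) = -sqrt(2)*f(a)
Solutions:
 f(a) = C1*exp(sqrt(2)*exp(-a))


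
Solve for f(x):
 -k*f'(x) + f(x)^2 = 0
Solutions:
 f(x) = -k/(C1*k + x)


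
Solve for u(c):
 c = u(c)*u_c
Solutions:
 u(c) = -sqrt(C1 + c^2)
 u(c) = sqrt(C1 + c^2)


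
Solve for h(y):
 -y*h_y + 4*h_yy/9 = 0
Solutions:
 h(y) = C1 + C2*erfi(3*sqrt(2)*y/4)


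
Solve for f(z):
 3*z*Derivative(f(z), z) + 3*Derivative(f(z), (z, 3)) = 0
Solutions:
 f(z) = C1 + Integral(C2*airyai(-z) + C3*airybi(-z), z)


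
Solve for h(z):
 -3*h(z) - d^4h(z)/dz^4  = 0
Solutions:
 h(z) = (C1*sin(sqrt(2)*3^(1/4)*z/2) + C2*cos(sqrt(2)*3^(1/4)*z/2))*exp(-sqrt(2)*3^(1/4)*z/2) + (C3*sin(sqrt(2)*3^(1/4)*z/2) + C4*cos(sqrt(2)*3^(1/4)*z/2))*exp(sqrt(2)*3^(1/4)*z/2)


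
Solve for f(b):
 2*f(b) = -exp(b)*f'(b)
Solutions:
 f(b) = C1*exp(2*exp(-b))


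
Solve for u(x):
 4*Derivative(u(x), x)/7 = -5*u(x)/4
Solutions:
 u(x) = C1*exp(-35*x/16)


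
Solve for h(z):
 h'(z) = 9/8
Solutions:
 h(z) = C1 + 9*z/8


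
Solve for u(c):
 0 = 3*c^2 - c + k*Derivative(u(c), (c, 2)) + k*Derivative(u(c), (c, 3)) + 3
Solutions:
 u(c) = C1 + C2*c + C3*exp(-c) - c^4/(4*k) + 7*c^3/(6*k) - 5*c^2/k


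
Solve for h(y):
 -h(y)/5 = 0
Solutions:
 h(y) = 0


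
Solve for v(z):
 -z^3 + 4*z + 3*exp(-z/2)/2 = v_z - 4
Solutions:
 v(z) = C1 - z^4/4 + 2*z^2 + 4*z - 3*exp(-z/2)


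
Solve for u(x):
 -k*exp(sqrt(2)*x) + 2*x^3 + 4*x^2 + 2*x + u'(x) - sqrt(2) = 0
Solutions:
 u(x) = C1 + sqrt(2)*k*exp(sqrt(2)*x)/2 - x^4/2 - 4*x^3/3 - x^2 + sqrt(2)*x


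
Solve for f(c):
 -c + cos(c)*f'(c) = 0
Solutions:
 f(c) = C1 + Integral(c/cos(c), c)


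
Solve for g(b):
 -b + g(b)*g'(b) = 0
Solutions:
 g(b) = -sqrt(C1 + b^2)
 g(b) = sqrt(C1 + b^2)


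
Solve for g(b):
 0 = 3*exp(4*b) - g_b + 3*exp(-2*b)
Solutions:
 g(b) = C1 + 3*exp(4*b)/4 - 3*exp(-2*b)/2


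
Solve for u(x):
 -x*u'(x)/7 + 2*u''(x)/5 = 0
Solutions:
 u(x) = C1 + C2*erfi(sqrt(35)*x/14)


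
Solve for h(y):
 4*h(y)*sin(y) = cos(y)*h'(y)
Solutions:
 h(y) = C1/cos(y)^4


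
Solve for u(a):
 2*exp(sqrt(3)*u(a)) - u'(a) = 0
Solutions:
 u(a) = sqrt(3)*(2*log(-1/(C1 + 2*a)) - log(3))/6


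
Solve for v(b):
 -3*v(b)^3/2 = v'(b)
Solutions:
 v(b) = -sqrt(-1/(C1 - 3*b))
 v(b) = sqrt(-1/(C1 - 3*b))


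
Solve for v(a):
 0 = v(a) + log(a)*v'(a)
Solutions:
 v(a) = C1*exp(-li(a))


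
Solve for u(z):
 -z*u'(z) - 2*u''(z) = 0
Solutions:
 u(z) = C1 + C2*erf(z/2)


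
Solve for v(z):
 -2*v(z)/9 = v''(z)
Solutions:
 v(z) = C1*sin(sqrt(2)*z/3) + C2*cos(sqrt(2)*z/3)


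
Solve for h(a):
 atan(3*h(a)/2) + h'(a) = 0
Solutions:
 Integral(1/atan(3*_y/2), (_y, h(a))) = C1 - a


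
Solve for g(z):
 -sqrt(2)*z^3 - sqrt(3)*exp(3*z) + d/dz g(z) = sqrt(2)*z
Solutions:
 g(z) = C1 + sqrt(2)*z^4/4 + sqrt(2)*z^2/2 + sqrt(3)*exp(3*z)/3


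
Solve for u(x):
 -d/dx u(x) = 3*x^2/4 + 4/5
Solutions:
 u(x) = C1 - x^3/4 - 4*x/5


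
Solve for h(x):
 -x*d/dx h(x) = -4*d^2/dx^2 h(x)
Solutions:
 h(x) = C1 + C2*erfi(sqrt(2)*x/4)


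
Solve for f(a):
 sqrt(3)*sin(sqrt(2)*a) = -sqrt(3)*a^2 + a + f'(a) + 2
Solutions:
 f(a) = C1 + sqrt(3)*a^3/3 - a^2/2 - 2*a - sqrt(6)*cos(sqrt(2)*a)/2


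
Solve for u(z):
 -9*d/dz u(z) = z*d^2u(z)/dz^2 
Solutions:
 u(z) = C1 + C2/z^8


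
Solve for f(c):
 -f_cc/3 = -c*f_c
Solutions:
 f(c) = C1 + C2*erfi(sqrt(6)*c/2)


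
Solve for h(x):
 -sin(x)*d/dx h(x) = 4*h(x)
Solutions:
 h(x) = C1*(cos(x)^2 + 2*cos(x) + 1)/(cos(x)^2 - 2*cos(x) + 1)


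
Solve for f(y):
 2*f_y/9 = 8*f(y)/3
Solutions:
 f(y) = C1*exp(12*y)


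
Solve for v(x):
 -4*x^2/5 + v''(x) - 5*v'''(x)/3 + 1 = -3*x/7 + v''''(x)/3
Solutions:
 v(x) = C1 + C2*x + C3*exp(x*(-5 + sqrt(37))/2) + C4*exp(-x*(5 + sqrt(37))/2) + x^4/15 + 47*x^3/126 + 514*x^2/315


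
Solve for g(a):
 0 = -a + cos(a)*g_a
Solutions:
 g(a) = C1 + Integral(a/cos(a), a)


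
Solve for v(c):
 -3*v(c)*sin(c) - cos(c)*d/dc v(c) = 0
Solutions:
 v(c) = C1*cos(c)^3


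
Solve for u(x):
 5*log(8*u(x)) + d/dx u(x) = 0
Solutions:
 Integral(1/(log(_y) + 3*log(2)), (_y, u(x)))/5 = C1 - x


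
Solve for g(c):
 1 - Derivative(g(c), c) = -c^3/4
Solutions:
 g(c) = C1 + c^4/16 + c


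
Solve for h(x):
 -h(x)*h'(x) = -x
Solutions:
 h(x) = -sqrt(C1 + x^2)
 h(x) = sqrt(C1 + x^2)


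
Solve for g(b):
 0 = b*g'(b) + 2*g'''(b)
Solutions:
 g(b) = C1 + Integral(C2*airyai(-2^(2/3)*b/2) + C3*airybi(-2^(2/3)*b/2), b)


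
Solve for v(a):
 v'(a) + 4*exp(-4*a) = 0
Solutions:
 v(a) = C1 + exp(-4*a)


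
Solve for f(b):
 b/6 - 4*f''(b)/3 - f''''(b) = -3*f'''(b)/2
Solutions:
 f(b) = C1 + C2*b + b^3/48 + 9*b^2/128 + (C3*sin(sqrt(111)*b/12) + C4*cos(sqrt(111)*b/12))*exp(3*b/4)


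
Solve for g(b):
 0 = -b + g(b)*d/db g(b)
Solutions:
 g(b) = -sqrt(C1 + b^2)
 g(b) = sqrt(C1 + b^2)


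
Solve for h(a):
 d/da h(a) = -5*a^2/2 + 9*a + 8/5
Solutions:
 h(a) = C1 - 5*a^3/6 + 9*a^2/2 + 8*a/5


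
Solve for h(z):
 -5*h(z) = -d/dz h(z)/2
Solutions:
 h(z) = C1*exp(10*z)


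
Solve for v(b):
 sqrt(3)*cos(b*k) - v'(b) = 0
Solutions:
 v(b) = C1 + sqrt(3)*sin(b*k)/k


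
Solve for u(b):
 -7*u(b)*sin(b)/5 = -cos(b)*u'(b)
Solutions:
 u(b) = C1/cos(b)^(7/5)


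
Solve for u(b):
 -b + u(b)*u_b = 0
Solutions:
 u(b) = -sqrt(C1 + b^2)
 u(b) = sqrt(C1 + b^2)


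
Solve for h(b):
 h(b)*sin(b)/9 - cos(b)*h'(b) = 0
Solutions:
 h(b) = C1/cos(b)^(1/9)


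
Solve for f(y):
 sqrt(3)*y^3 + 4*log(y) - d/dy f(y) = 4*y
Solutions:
 f(y) = C1 + sqrt(3)*y^4/4 - 2*y^2 + 4*y*log(y) - 4*y


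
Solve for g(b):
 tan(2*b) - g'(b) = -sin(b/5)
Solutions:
 g(b) = C1 - log(cos(2*b))/2 - 5*cos(b/5)


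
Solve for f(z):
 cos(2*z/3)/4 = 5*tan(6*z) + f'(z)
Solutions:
 f(z) = C1 + 5*log(cos(6*z))/6 + 3*sin(2*z/3)/8


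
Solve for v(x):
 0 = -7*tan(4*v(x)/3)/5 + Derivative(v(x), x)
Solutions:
 v(x) = -3*asin(C1*exp(28*x/15))/4 + 3*pi/4
 v(x) = 3*asin(C1*exp(28*x/15))/4


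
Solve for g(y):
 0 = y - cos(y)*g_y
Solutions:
 g(y) = C1 + Integral(y/cos(y), y)


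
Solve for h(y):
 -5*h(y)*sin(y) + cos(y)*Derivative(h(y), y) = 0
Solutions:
 h(y) = C1/cos(y)^5


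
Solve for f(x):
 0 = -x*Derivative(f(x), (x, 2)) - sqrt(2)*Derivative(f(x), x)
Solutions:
 f(x) = C1 + C2*x^(1 - sqrt(2))


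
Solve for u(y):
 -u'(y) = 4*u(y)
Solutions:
 u(y) = C1*exp(-4*y)


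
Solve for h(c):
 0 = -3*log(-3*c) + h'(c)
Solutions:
 h(c) = C1 + 3*c*log(-c) + 3*c*(-1 + log(3))


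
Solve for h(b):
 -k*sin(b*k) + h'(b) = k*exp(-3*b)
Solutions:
 h(b) = C1 - k*exp(-3*b)/3 - cos(b*k)


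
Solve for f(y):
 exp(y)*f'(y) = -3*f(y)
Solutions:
 f(y) = C1*exp(3*exp(-y))


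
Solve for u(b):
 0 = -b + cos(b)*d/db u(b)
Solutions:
 u(b) = C1 + Integral(b/cos(b), b)


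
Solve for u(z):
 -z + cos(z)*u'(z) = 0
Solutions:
 u(z) = C1 + Integral(z/cos(z), z)


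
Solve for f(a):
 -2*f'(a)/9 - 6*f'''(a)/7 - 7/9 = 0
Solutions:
 f(a) = C1 + C2*sin(sqrt(21)*a/9) + C3*cos(sqrt(21)*a/9) - 7*a/2


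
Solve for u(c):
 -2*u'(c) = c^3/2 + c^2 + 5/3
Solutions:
 u(c) = C1 - c^4/16 - c^3/6 - 5*c/6


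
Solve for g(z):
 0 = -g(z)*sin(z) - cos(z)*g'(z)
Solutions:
 g(z) = C1*cos(z)


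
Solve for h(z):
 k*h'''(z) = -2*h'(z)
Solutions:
 h(z) = C1 + C2*exp(-sqrt(2)*z*sqrt(-1/k)) + C3*exp(sqrt(2)*z*sqrt(-1/k))


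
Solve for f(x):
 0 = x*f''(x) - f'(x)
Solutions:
 f(x) = C1 + C2*x^2


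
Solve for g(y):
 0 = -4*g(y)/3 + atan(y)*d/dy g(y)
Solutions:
 g(y) = C1*exp(4*Integral(1/atan(y), y)/3)


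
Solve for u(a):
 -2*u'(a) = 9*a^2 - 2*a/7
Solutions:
 u(a) = C1 - 3*a^3/2 + a^2/14


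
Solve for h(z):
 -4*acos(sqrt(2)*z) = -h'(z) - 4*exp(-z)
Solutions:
 h(z) = C1 + 4*z*acos(sqrt(2)*z) - 2*sqrt(2)*sqrt(1 - 2*z^2) + 4*exp(-z)


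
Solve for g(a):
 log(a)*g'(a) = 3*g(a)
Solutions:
 g(a) = C1*exp(3*li(a))


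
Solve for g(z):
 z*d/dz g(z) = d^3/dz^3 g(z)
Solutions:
 g(z) = C1 + Integral(C2*airyai(z) + C3*airybi(z), z)


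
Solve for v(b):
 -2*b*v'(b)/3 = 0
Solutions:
 v(b) = C1


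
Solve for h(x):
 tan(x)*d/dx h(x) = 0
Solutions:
 h(x) = C1


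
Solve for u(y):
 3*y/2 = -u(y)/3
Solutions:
 u(y) = -9*y/2


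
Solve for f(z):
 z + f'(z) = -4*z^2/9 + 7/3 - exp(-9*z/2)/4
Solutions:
 f(z) = C1 - 4*z^3/27 - z^2/2 + 7*z/3 + exp(-9*z/2)/18


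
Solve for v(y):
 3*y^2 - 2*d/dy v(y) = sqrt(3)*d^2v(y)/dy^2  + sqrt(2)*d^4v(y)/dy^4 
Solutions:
 v(y) = C1 + C2*exp(y*(-6^(5/6)/(3*sqrt(2) + sqrt(sqrt(6) + 18))^(1/3) + 6^(2/3)*(3*sqrt(2) + sqrt(sqrt(6) + 18))^(1/3))/12)*sin(y*(2^(5/6)*3^(1/3)/(3*sqrt(2) + sqrt(sqrt(6) + 18))^(1/3) + 2^(2/3)*3^(1/6)*(3*sqrt(2) + sqrt(sqrt(6) + 18))^(1/3))/4) + C3*exp(y*(-6^(5/6)/(3*sqrt(2) + sqrt(sqrt(6) + 18))^(1/3) + 6^(2/3)*(3*sqrt(2) + sqrt(sqrt(6) + 18))^(1/3))/12)*cos(y*(2^(5/6)*3^(1/3)/(3*sqrt(2) + sqrt(sqrt(6) + 18))^(1/3) + 2^(2/3)*3^(1/6)*(3*sqrt(2) + sqrt(sqrt(6) + 18))^(1/3))/4) + C4*exp(-y*(-6^(5/6)/(3*sqrt(2) + sqrt(sqrt(6) + 18))^(1/3) + 6^(2/3)*(3*sqrt(2) + sqrt(sqrt(6) + 18))^(1/3))/6) + y^3/2 - 3*sqrt(3)*y^2/4 + 9*y/4


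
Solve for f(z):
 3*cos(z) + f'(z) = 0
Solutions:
 f(z) = C1 - 3*sin(z)


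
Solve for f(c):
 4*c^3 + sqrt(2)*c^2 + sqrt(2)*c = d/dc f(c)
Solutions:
 f(c) = C1 + c^4 + sqrt(2)*c^3/3 + sqrt(2)*c^2/2


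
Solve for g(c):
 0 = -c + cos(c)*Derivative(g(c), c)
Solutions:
 g(c) = C1 + Integral(c/cos(c), c)


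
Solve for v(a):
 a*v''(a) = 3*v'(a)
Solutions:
 v(a) = C1 + C2*a^4


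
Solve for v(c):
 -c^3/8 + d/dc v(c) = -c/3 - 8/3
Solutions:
 v(c) = C1 + c^4/32 - c^2/6 - 8*c/3


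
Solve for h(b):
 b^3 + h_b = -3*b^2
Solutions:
 h(b) = C1 - b^4/4 - b^3


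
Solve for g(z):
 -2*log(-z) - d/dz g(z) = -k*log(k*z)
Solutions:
 g(z) = C1 + z*(k - 2)*log(-z) + z*(k*log(-k) - k + 2)


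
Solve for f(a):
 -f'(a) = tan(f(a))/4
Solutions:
 f(a) = pi - asin(C1*exp(-a/4))
 f(a) = asin(C1*exp(-a/4))


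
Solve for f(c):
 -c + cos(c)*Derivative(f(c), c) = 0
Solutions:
 f(c) = C1 + Integral(c/cos(c), c)


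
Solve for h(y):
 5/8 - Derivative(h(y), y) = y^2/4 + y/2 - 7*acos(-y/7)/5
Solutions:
 h(y) = C1 - y^3/12 - y^2/4 + 7*y*acos(-y/7)/5 + 5*y/8 + 7*sqrt(49 - y^2)/5


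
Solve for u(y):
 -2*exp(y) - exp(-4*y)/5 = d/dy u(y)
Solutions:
 u(y) = C1 - 2*exp(y) + exp(-4*y)/20


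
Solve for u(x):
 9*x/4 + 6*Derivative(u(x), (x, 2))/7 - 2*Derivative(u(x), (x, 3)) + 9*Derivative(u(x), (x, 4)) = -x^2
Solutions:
 u(x) = C1 + C2*x - 7*x^4/72 - 581*x^3/432 + 1225*x^2/432 + (C3*sin(sqrt(329)*x/63) + C4*cos(sqrt(329)*x/63))*exp(x/9)


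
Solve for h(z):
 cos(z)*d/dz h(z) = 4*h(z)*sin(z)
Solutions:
 h(z) = C1/cos(z)^4


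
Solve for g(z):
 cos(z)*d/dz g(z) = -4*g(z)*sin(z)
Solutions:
 g(z) = C1*cos(z)^4


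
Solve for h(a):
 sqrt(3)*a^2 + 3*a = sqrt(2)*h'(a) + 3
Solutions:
 h(a) = C1 + sqrt(6)*a^3/6 + 3*sqrt(2)*a^2/4 - 3*sqrt(2)*a/2


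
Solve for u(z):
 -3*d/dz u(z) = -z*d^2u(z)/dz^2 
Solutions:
 u(z) = C1 + C2*z^4


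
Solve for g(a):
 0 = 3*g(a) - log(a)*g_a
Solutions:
 g(a) = C1*exp(3*li(a))


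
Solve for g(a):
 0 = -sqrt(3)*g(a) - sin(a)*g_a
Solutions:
 g(a) = C1*(cos(a) + 1)^(sqrt(3)/2)/(cos(a) - 1)^(sqrt(3)/2)


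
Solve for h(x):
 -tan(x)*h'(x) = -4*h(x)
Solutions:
 h(x) = C1*sin(x)^4


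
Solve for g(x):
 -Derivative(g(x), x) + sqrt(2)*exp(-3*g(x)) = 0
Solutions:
 g(x) = log(C1 + 3*sqrt(2)*x)/3
 g(x) = log((-3^(1/3) - 3^(5/6)*I)*(C1 + sqrt(2)*x)^(1/3)/2)
 g(x) = log((-3^(1/3) + 3^(5/6)*I)*(C1 + sqrt(2)*x)^(1/3)/2)


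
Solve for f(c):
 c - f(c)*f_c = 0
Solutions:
 f(c) = -sqrt(C1 + c^2)
 f(c) = sqrt(C1 + c^2)


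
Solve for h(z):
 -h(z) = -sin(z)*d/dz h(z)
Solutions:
 h(z) = C1*sqrt(cos(z) - 1)/sqrt(cos(z) + 1)


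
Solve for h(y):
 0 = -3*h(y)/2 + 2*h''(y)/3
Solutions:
 h(y) = C1*exp(-3*y/2) + C2*exp(3*y/2)


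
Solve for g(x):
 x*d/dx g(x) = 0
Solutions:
 g(x) = C1


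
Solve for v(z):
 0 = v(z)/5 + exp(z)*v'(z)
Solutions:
 v(z) = C1*exp(exp(-z)/5)


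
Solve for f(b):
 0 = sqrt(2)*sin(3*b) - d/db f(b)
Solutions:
 f(b) = C1 - sqrt(2)*cos(3*b)/3


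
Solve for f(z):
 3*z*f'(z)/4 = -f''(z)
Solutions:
 f(z) = C1 + C2*erf(sqrt(6)*z/4)


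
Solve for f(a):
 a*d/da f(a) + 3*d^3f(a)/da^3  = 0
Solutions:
 f(a) = C1 + Integral(C2*airyai(-3^(2/3)*a/3) + C3*airybi(-3^(2/3)*a/3), a)


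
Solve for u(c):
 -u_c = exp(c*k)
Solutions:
 u(c) = C1 - exp(c*k)/k


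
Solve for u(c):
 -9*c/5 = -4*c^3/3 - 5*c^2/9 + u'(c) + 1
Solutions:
 u(c) = C1 + c^4/3 + 5*c^3/27 - 9*c^2/10 - c


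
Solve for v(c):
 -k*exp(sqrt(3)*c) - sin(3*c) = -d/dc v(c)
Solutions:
 v(c) = C1 + sqrt(3)*k*exp(sqrt(3)*c)/3 - cos(3*c)/3


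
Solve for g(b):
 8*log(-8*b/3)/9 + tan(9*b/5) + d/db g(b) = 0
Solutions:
 g(b) = C1 - 8*b*log(-b)/9 - 8*b*log(2)/3 + 8*b/9 + 8*b*log(3)/9 + 5*log(cos(9*b/5))/9


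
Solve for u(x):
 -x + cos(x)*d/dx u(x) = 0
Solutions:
 u(x) = C1 + Integral(x/cos(x), x)


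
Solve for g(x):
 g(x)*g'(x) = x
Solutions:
 g(x) = -sqrt(C1 + x^2)
 g(x) = sqrt(C1 + x^2)


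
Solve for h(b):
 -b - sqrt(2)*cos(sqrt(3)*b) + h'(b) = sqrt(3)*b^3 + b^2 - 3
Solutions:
 h(b) = C1 + sqrt(3)*b^4/4 + b^3/3 + b^2/2 - 3*b + sqrt(6)*sin(sqrt(3)*b)/3


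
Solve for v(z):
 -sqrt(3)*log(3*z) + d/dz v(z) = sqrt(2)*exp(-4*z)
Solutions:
 v(z) = C1 + sqrt(3)*z*log(z) + sqrt(3)*z*(-1 + log(3)) - sqrt(2)*exp(-4*z)/4


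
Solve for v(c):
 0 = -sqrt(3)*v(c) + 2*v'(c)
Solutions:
 v(c) = C1*exp(sqrt(3)*c/2)


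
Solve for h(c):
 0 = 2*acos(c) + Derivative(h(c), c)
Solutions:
 h(c) = C1 - 2*c*acos(c) + 2*sqrt(1 - c^2)


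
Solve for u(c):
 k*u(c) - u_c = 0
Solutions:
 u(c) = C1*exp(c*k)


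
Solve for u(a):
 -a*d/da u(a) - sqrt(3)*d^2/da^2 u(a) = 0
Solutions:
 u(a) = C1 + C2*erf(sqrt(2)*3^(3/4)*a/6)


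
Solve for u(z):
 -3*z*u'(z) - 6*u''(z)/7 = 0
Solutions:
 u(z) = C1 + C2*erf(sqrt(7)*z/2)


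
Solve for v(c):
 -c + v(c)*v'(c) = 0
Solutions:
 v(c) = -sqrt(C1 + c^2)
 v(c) = sqrt(C1 + c^2)


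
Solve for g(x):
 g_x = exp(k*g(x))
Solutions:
 g(x) = Piecewise((log(-1/(C1*k + k*x))/k, Ne(k, 0)), (nan, True))
 g(x) = Piecewise((C1 + x, Eq(k, 0)), (nan, True))


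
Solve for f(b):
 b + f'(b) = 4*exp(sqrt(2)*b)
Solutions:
 f(b) = C1 - b^2/2 + 2*sqrt(2)*exp(sqrt(2)*b)


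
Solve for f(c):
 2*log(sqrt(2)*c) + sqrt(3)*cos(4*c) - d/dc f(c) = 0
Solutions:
 f(c) = C1 + 2*c*log(c) - 2*c + c*log(2) + sqrt(3)*sin(4*c)/4


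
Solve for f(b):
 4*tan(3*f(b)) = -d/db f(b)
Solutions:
 f(b) = -asin(C1*exp(-12*b))/3 + pi/3
 f(b) = asin(C1*exp(-12*b))/3


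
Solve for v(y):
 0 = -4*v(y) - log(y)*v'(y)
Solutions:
 v(y) = C1*exp(-4*li(y))


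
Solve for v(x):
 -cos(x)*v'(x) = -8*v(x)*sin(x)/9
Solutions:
 v(x) = C1/cos(x)^(8/9)


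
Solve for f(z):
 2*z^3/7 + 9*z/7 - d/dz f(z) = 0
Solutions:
 f(z) = C1 + z^4/14 + 9*z^2/14


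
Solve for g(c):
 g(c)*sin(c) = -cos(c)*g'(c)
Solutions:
 g(c) = C1*cos(c)


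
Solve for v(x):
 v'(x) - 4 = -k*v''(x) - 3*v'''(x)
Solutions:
 v(x) = C1 + C2*exp(x*(-k + sqrt(k^2 - 12))/6) + C3*exp(-x*(k + sqrt(k^2 - 12))/6) + 4*x


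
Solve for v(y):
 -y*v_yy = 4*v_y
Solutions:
 v(y) = C1 + C2/y^3


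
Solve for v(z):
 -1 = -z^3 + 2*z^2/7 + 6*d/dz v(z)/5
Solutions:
 v(z) = C1 + 5*z^4/24 - 5*z^3/63 - 5*z/6


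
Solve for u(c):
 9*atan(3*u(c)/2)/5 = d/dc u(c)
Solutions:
 Integral(1/atan(3*_y/2), (_y, u(c))) = C1 + 9*c/5


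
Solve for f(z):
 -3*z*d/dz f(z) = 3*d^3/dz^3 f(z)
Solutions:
 f(z) = C1 + Integral(C2*airyai(-z) + C3*airybi(-z), z)


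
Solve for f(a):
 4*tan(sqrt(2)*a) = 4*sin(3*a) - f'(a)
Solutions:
 f(a) = C1 + 2*sqrt(2)*log(cos(sqrt(2)*a)) - 4*cos(3*a)/3


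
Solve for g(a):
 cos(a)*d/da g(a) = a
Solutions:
 g(a) = C1 + Integral(a/cos(a), a)


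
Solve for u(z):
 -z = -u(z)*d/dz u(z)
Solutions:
 u(z) = -sqrt(C1 + z^2)
 u(z) = sqrt(C1 + z^2)


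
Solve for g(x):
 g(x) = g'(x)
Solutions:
 g(x) = C1*exp(x)


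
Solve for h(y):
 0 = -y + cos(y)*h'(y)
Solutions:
 h(y) = C1 + Integral(y/cos(y), y)


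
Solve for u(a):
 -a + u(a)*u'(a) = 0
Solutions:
 u(a) = -sqrt(C1 + a^2)
 u(a) = sqrt(C1 + a^2)


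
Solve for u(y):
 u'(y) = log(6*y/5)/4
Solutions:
 u(y) = C1 + y*log(y)/4 - y*log(5)/4 - y/4 + y*log(6)/4


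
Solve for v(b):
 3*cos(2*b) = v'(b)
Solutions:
 v(b) = C1 + 3*sin(2*b)/2


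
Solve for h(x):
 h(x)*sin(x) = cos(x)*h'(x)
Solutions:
 h(x) = C1/cos(x)


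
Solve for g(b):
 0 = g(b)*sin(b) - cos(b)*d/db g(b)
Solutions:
 g(b) = C1/cos(b)


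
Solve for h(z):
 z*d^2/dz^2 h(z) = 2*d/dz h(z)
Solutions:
 h(z) = C1 + C2*z^3


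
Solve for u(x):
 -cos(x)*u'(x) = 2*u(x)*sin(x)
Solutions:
 u(x) = C1*cos(x)^2


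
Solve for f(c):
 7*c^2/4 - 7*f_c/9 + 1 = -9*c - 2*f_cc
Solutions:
 f(c) = C1 + C2*exp(7*c/18) + 3*c^3/4 + 81*c^2/7 + 2979*c/49


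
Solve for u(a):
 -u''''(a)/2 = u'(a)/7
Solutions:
 u(a) = C1 + C4*exp(-2^(1/3)*7^(2/3)*a/7) + (C2*sin(2^(1/3)*sqrt(3)*7^(2/3)*a/14) + C3*cos(2^(1/3)*sqrt(3)*7^(2/3)*a/14))*exp(2^(1/3)*7^(2/3)*a/14)


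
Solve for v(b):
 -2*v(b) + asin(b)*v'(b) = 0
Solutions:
 v(b) = C1*exp(2*Integral(1/asin(b), b))


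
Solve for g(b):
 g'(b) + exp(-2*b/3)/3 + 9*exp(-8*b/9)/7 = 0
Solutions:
 g(b) = C1 + exp(-2*b/3)/2 + 81*exp(-8*b/9)/56


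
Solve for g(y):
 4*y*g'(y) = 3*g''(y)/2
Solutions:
 g(y) = C1 + C2*erfi(2*sqrt(3)*y/3)


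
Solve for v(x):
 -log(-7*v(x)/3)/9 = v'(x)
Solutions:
 9*Integral(1/(log(-_y) - log(3) + log(7)), (_y, v(x))) = C1 - x


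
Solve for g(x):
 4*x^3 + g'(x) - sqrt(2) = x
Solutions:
 g(x) = C1 - x^4 + x^2/2 + sqrt(2)*x


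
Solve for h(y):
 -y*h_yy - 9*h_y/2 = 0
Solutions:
 h(y) = C1 + C2/y^(7/2)


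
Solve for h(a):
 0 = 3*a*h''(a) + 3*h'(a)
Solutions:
 h(a) = C1 + C2*log(a)


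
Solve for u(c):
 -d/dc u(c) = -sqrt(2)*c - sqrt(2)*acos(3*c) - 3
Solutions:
 u(c) = C1 + sqrt(2)*c^2/2 + 3*c + sqrt(2)*(c*acos(3*c) - sqrt(1 - 9*c^2)/3)


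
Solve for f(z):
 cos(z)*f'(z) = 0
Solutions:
 f(z) = C1


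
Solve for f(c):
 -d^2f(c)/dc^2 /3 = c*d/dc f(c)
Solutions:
 f(c) = C1 + C2*erf(sqrt(6)*c/2)


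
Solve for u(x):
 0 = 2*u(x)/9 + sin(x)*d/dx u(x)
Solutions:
 u(x) = C1*(cos(x) + 1)^(1/9)/(cos(x) - 1)^(1/9)


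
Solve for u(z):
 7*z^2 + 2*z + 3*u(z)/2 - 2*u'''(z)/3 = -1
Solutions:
 u(z) = C3*exp(2^(1/3)*3^(2/3)*z/2) - 14*z^2/3 - 4*z/3 + (C1*sin(3*2^(1/3)*3^(1/6)*z/4) + C2*cos(3*2^(1/3)*3^(1/6)*z/4))*exp(-2^(1/3)*3^(2/3)*z/4) - 2/3


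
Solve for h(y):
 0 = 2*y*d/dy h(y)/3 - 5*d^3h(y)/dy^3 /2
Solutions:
 h(y) = C1 + Integral(C2*airyai(30^(2/3)*y/15) + C3*airybi(30^(2/3)*y/15), y)


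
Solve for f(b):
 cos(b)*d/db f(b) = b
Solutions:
 f(b) = C1 + Integral(b/cos(b), b)


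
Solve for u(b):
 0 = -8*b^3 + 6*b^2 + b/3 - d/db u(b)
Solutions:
 u(b) = C1 - 2*b^4 + 2*b^3 + b^2/6


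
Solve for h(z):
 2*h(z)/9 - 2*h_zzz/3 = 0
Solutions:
 h(z) = C3*exp(3^(2/3)*z/3) + (C1*sin(3^(1/6)*z/2) + C2*cos(3^(1/6)*z/2))*exp(-3^(2/3)*z/6)


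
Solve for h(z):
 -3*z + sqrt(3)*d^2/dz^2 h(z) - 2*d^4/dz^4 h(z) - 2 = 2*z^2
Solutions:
 h(z) = C1 + C2*z + C3*exp(-sqrt(2)*3^(1/4)*z/2) + C4*exp(sqrt(2)*3^(1/4)*z/2) + sqrt(3)*z^4/18 + sqrt(3)*z^3/6 + z^2*(sqrt(3) + 4)/3


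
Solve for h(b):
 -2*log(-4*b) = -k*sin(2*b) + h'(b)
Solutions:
 h(b) = C1 - 2*b*log(-b) - 4*b*log(2) + 2*b - k*cos(2*b)/2


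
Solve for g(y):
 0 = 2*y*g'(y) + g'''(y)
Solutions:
 g(y) = C1 + Integral(C2*airyai(-2^(1/3)*y) + C3*airybi(-2^(1/3)*y), y)


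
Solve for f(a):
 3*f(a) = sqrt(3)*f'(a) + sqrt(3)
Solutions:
 f(a) = C1*exp(sqrt(3)*a) + sqrt(3)/3


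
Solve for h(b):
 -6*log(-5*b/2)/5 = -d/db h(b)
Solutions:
 h(b) = C1 + 6*b*log(-b)/5 + 6*b*(-1 - log(2) + log(5))/5


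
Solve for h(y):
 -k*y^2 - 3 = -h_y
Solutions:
 h(y) = C1 + k*y^3/3 + 3*y


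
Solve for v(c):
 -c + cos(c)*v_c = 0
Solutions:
 v(c) = C1 + Integral(c/cos(c), c)


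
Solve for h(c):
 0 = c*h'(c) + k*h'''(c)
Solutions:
 h(c) = C1 + Integral(C2*airyai(c*(-1/k)^(1/3)) + C3*airybi(c*(-1/k)^(1/3)), c)


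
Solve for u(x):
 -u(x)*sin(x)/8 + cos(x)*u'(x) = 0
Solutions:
 u(x) = C1/cos(x)^(1/8)


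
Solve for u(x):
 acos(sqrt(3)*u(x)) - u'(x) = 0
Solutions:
 Integral(1/acos(sqrt(3)*_y), (_y, u(x))) = C1 + x


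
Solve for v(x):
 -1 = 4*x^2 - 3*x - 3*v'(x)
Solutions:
 v(x) = C1 + 4*x^3/9 - x^2/2 + x/3


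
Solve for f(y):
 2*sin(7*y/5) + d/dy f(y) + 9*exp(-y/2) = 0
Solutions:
 f(y) = C1 + 10*cos(7*y/5)/7 + 18*exp(-y/2)


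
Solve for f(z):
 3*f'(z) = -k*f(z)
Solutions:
 f(z) = C1*exp(-k*z/3)


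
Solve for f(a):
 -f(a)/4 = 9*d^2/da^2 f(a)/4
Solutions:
 f(a) = C1*sin(a/3) + C2*cos(a/3)


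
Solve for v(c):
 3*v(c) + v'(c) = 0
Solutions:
 v(c) = C1*exp(-3*c)


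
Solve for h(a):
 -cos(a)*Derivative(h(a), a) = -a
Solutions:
 h(a) = C1 + Integral(a/cos(a), a)


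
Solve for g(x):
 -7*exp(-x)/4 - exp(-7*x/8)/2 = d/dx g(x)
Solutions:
 g(x) = C1 + 7*exp(-x)/4 + 4*exp(-7*x/8)/7


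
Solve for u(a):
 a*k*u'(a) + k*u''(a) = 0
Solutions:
 u(a) = C1 + C2*erf(sqrt(2)*a/2)


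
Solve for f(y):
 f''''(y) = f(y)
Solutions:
 f(y) = C1*exp(-y) + C2*exp(y) + C3*sin(y) + C4*cos(y)


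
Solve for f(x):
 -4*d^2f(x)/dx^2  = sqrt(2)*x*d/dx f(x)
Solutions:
 f(x) = C1 + C2*erf(2^(3/4)*x/4)


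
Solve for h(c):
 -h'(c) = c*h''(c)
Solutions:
 h(c) = C1 + C2*log(c)


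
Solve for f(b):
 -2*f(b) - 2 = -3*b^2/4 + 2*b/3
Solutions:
 f(b) = 3*b^2/8 - b/3 - 1


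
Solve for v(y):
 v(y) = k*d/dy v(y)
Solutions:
 v(y) = C1*exp(y/k)


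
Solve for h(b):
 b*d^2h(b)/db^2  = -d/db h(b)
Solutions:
 h(b) = C1 + C2*log(b)


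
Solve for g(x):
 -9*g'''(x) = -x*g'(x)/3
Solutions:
 g(x) = C1 + Integral(C2*airyai(x/3) + C3*airybi(x/3), x)


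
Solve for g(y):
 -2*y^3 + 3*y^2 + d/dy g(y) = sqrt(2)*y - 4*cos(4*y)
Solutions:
 g(y) = C1 + y^4/2 - y^3 + sqrt(2)*y^2/2 - sin(4*y)


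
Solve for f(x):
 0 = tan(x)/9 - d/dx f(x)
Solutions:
 f(x) = C1 - log(cos(x))/9


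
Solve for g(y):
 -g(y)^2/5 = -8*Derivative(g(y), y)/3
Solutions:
 g(y) = -40/(C1 + 3*y)


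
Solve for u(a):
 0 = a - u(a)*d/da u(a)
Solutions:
 u(a) = -sqrt(C1 + a^2)
 u(a) = sqrt(C1 + a^2)


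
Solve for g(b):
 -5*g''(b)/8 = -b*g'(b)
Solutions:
 g(b) = C1 + C2*erfi(2*sqrt(5)*b/5)


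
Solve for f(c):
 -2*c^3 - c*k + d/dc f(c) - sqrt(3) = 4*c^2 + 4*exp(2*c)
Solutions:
 f(c) = C1 + c^4/2 + 4*c^3/3 + c^2*k/2 + sqrt(3)*c + 2*exp(2*c)


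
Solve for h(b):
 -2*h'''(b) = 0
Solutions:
 h(b) = C1 + C2*b + C3*b^2


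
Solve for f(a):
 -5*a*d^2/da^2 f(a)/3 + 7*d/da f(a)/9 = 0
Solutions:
 f(a) = C1 + C2*a^(22/15)


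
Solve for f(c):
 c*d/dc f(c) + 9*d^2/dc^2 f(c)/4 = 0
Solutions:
 f(c) = C1 + C2*erf(sqrt(2)*c/3)


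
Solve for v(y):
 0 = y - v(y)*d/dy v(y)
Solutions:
 v(y) = -sqrt(C1 + y^2)
 v(y) = sqrt(C1 + y^2)


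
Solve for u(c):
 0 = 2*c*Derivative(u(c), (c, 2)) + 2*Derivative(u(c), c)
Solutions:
 u(c) = C1 + C2*log(c)


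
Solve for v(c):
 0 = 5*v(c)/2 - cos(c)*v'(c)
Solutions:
 v(c) = C1*(sin(c) + 1)^(5/4)/(sin(c) - 1)^(5/4)


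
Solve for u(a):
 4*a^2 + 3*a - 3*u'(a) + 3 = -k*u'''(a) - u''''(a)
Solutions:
 u(a) = C1 + C2*exp(-a*(k^2/(k^3 + sqrt(-4*k^6 + (2*k^3 - 81)^2)/2 - 81/2)^(1/3) + k + (k^3 + sqrt(-4*k^6 + (2*k^3 - 81)^2)/2 - 81/2)^(1/3))/3) + C3*exp(a*(-4*k^2/((-1 + sqrt(3)*I)*(k^3 + sqrt(-4*k^6 + (2*k^3 - 81)^2)/2 - 81/2)^(1/3)) - 2*k + (k^3 + sqrt(-4*k^6 + (2*k^3 - 81)^2)/2 - 81/2)^(1/3) - sqrt(3)*I*(k^3 + sqrt(-4*k^6 + (2*k^3 - 81)^2)/2 - 81/2)^(1/3))/6) + C4*exp(a*(4*k^2/((1 + sqrt(3)*I)*(k^3 + sqrt(-4*k^6 + (2*k^3 - 81)^2)/2 - 81/2)^(1/3)) - 2*k + (k^3 + sqrt(-4*k^6 + (2*k^3 - 81)^2)/2 - 81/2)^(1/3) + sqrt(3)*I*(k^3 + sqrt(-4*k^6 + (2*k^3 - 81)^2)/2 - 81/2)^(1/3))/6) + 4*a^3/9 + a^2/2 + 8*a*k/9 + a
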